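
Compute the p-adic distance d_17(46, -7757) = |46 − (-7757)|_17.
d_17(46, -7757) = 1/289

Step 1 — x − y = 46 − (-7757) = 7803. Step 2 — v_17(7803) = 2 (factor: 7803 = (17^2 · 27); the sign does not affect v_p). Step 3 — |x − y|_17 = 17^{-2} = 1/289.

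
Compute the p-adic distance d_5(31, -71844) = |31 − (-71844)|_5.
d_5(31, -71844) = 1/3125

Step 1 — x − y = 31 − (-71844) = 71875. Step 2 — v_5(71875) = 5 (factor: 71875 = (5^5 · 23); the sign does not affect v_p). Step 3 — |x − y|_5 = 5^{-5} = 1/3125.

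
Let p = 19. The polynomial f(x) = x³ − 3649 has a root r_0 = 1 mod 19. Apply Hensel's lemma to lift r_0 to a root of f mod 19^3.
r_2 = 4105 (mod 6859)

Hensel: r_{i+1} = r_i − f(r_i)/f′(r_i) mod 19^{i+2}, where f′(x) = 3x². Iterate:
  r_0 = 1 (mod 19)
  r_1 = 134 (mod 361)
  r_2 = 4105 (mod 6859)
Final: r = 4105 with f(r) ≡ 0 mod 19^3.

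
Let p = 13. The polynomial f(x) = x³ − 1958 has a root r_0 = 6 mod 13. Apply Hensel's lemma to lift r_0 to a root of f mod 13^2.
r_1 = 19 (mod 169)

Hensel: r_{i+1} = r_i − f(r_i)/f′(r_i) mod 13^{i+2}, where f′(x) = 3x². Iterate:
  r_0 = 6 (mod 13)
  r_1 = 19 (mod 169)
Final: r = 19 with f(r) ≡ 0 mod 13^2.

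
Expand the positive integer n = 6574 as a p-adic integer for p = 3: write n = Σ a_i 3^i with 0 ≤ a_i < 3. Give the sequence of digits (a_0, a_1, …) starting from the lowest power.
(a_0, a_1, …) = (1, 1, 1, 0, 0, 0, 0, 0, 1)

Repeated division by 3 gives the digits low-to-high: 6574 = 1 + 1·3^1 + 1·3^2 + 1·3^8. Digit sequence: (1, 1, 1, 0, 0, 0, 0, 0, 1).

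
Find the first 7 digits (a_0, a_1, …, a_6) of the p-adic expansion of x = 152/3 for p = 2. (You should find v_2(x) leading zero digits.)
(a_0, …, a_6) = (0, 0, 0, 1, 0, 0, 0)

v_2(152/3) = 3, so a_0 = ... = a_2 = 0. Factor out: x = 2^3 · u with u = 19/3 a unit in ℤ_2. Expand u iteratively via a_{v+i} = u_i mod 2, u_{i+1} = (u_i − a_{v+i})/2:
  u_0 = 19/3;  a_3 = 1;  u_1 = (u_0 − 1)/2 = 8/3
  u_1 = 8/3;  a_4 = 0;  u_2 = (u_1 − 0)/2 = 4/3
  u_2 = 4/3;  a_5 = 0;  u_3 = (u_2 − 0)/2 = 2/3
  u_3 = 2/3;  a_6 = 0;  u_4 = (u_3 − 0)/2 = 1/3
Digits: (0, 0, 0, 1, 0, 0, 0).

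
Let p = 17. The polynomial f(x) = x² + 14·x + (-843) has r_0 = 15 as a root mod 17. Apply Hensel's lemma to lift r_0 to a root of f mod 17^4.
r_3 = 25141 (mod 83521)

Hensel: r_{i+1} = r_i − f(r_i)·(f′(r_i))^{-1} mod 17^{i+2}, f′(x) = 2x + 14. Iterate:
  r_0 = 15 (mod 17)
  r_1 = 287 (mod 289)
  r_2 = 576 (mod 4913)
  r_3 = 25141 (mod 83521)
Final: r = 25141 satisfies f(r) ≡ 0 mod 17^4.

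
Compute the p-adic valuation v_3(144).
v_3(144) = 2

v_3(n) is the largest exponent k such that 3^k divides n. Factor out: 144 = 3^2 · 16. (Sign doesn't affect v_p.) So v_3(144) = 2.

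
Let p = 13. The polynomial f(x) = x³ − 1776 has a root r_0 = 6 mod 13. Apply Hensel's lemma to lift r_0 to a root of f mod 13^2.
r_1 = 58 (mod 169)

Hensel: r_{i+1} = r_i − f(r_i)/f′(r_i) mod 13^{i+2}, where f′(x) = 3x². Iterate:
  r_0 = 6 (mod 13)
  r_1 = 58 (mod 169)
Final: r = 58 with f(r) ≡ 0 mod 13^2.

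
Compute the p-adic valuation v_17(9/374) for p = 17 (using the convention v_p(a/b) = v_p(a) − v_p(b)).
v_17(9/374) = -1

Factor powers of 17 from the numerator and denominator of the reduced fraction: 9 = 17^0 · 9 and 374 = 17^1 · 22. Apply v_p(a/b) = v_p(a) − v_p(b): v_17(9/374) = 0 − 1 = -1.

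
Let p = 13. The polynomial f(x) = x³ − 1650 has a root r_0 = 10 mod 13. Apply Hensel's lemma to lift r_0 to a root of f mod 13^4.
r_3 = 25503 (mod 28561)

Hensel: r_{i+1} = r_i − f(r_i)/f′(r_i) mod 13^{i+2}, where f′(x) = 3x². Iterate:
  r_0 = 10 (mod 13)
  r_1 = 153 (mod 169)
  r_2 = 1336 (mod 2197)
  r_3 = 25503 (mod 28561)
Final: r = 25503 with f(r) ≡ 0 mod 13^4.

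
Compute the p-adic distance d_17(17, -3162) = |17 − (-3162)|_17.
d_17(17, -3162) = 1/289

Step 1 — x − y = 17 − (-3162) = 3179. Step 2 — v_17(3179) = 2 (factor: 3179 = (17^2 · 11); the sign does not affect v_p). Step 3 — |x − y|_17 = 17^{-2} = 1/289.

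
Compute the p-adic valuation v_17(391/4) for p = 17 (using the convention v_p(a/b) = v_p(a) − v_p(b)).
v_17(391/4) = 1

Factor powers of 17 from the numerator and denominator of the reduced fraction: 391 = 17^1 · 23 and 4 = 17^0 · 4. Apply v_p(a/b) = v_p(a) − v_p(b): v_17(391/4) = 1 − 0 = 1.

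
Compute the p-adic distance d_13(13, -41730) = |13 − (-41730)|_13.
d_13(13, -41730) = 1/2197

Step 1 — x − y = 13 − (-41730) = 41743. Step 2 — v_13(41743) = 3 (factor: 41743 = (13^3 · 19); the sign does not affect v_p). Step 3 — |x − y|_13 = 13^{-3} = 1/2197.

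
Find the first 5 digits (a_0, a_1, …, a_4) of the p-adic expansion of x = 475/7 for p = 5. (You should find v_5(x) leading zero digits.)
(a_0, …, a_4) = (0, 0, 2, 3, 3)

v_5(475/7) = 2, so a_0 = ... = a_1 = 0. Factor out: x = 5^2 · u with u = 19/7 a unit in ℤ_5. Expand u iteratively via a_{v+i} = u_i mod 5, u_{i+1} = (u_i − a_{v+i})/5:
  u_0 = 19/7;  a_2 = 2;  u_1 = (u_0 − 2)/5 = 1/7
  u_1 = 1/7;  a_3 = 3;  u_2 = (u_1 − 3)/5 = -4/7
  u_2 = -4/7;  a_4 = 3;  u_3 = (u_2 − 3)/5 = -5/7
Digits: (0, 0, 2, 3, 3).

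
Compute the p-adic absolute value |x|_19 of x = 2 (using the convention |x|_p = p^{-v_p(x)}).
|2|_19 = 1

Step 1 — compute v_19(x) by factoring powers of 19 out of the numerator and denominator: v_19(2) = 0. Step 2 — apply |x|_p = p^{-v_p(x)} = 19^{0} = 1.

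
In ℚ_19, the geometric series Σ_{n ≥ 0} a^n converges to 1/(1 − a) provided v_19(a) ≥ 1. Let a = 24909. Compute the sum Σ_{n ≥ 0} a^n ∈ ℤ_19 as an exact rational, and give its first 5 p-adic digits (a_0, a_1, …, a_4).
Σ a^n = 1/(1 − a) = -1/24908;  first 5 digits = (1, 0, 12, 3, 11)

v_19(a) = 2 ≥ 1, so the series converges in ℤ_19 to 1/(1 − a) = 1/(1 − 24909) = -1/24908. Expand this rational in ℤ_19: compute digits iteratively via d_i = x_i mod 19, x_{i+1} = (x_i − d_i)/19. The first 5 digits are (1, 0, 12, 3, 11).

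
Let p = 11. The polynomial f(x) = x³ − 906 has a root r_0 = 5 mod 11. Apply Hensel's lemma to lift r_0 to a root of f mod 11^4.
r_3 = 8387 (mod 14641)

Hensel: r_{i+1} = r_i − f(r_i)/f′(r_i) mod 11^{i+2}, where f′(x) = 3x². Iterate:
  r_0 = 5 (mod 11)
  r_1 = 38 (mod 121)
  r_2 = 401 (mod 1331)
  r_3 = 8387 (mod 14641)
Final: r = 8387 with f(r) ≡ 0 mod 11^4.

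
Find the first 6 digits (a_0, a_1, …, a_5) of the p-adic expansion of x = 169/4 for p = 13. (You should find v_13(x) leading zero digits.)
(a_0, …, a_5) = (0, 0, 10, 9, 9, 9)

v_13(169/4) = 2, so a_0 = ... = a_1 = 0. Factor out: x = 13^2 · u with u = 1/4 a unit in ℤ_13. Expand u iteratively via a_{v+i} = u_i mod 13, u_{i+1} = (u_i − a_{v+i})/13:
  u_0 = 1/4;  a_2 = 10;  u_1 = (u_0 − 10)/13 = -3/4
  u_1 = -3/4;  a_3 = 9;  u_2 = (u_1 − 9)/13 = -3/4
  u_2 = -3/4;  a_4 = 9;  u_3 = (u_2 − 9)/13 = -3/4
  u_3 = -3/4;  a_5 = 9;  u_4 = (u_3 − 9)/13 = -3/4
Digits: (0, 0, 10, 9, 9, 9).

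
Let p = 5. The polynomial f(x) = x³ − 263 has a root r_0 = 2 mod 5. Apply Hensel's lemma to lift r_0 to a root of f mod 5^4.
r_3 = 442 (mod 625)

Hensel: r_{i+1} = r_i − f(r_i)/f′(r_i) mod 5^{i+2}, where f′(x) = 3x². Iterate:
  r_0 = 2 (mod 5)
  r_1 = 17 (mod 25)
  r_2 = 67 (mod 125)
  r_3 = 442 (mod 625)
Final: r = 442 with f(r) ≡ 0 mod 5^4.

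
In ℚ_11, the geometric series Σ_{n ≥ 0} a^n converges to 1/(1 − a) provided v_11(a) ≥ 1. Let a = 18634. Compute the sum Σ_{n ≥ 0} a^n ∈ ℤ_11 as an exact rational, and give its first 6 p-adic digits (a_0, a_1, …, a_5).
Σ a^n = 1/(1 − a) = -1/18633;  first 6 digits = (1, 0, 0, 3, 1, 0)

v_11(a) = 3 ≥ 1, so the series converges in ℤ_11 to 1/(1 − a) = 1/(1 − 18634) = -1/18633. Expand this rational in ℤ_11: compute digits iteratively via d_i = x_i mod 11, x_{i+1} = (x_i − d_i)/11. The first 6 digits are (1, 0, 0, 3, 1, 0).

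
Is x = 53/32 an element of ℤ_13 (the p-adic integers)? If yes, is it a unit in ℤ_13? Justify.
x ∈ ℤ_13^× (unit); v_13(x) = 0

ℤ_13 = {x ∈ ℚ_13 : v_13(x) ≥ 0} and ℤ_13^× = {x ∈ ℤ_13 : v_13(x) = 0}. Here v_13(53/32) = v_13(num) − v_13(den) = 0; compare against these criteria.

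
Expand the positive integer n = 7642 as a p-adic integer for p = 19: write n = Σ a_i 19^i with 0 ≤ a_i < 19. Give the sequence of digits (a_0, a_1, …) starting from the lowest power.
(a_0, a_1, …) = (4, 3, 2, 1)

Repeated division by 19 gives the digits low-to-high: 7642 = 4 + 3·19^1 + 2·19^2 + 1·19^3. Digit sequence: (4, 3, 2, 1).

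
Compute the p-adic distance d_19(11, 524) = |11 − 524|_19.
d_19(11, 524) = 1/19

Step 1 — x − y = 11 − 524 = -513. Step 2 — v_19(-513) = 1 (factor: -513 = −(19^1 · 27); the sign does not affect v_p). Step 3 — |x − y|_19 = 19^{-1} = 1/19.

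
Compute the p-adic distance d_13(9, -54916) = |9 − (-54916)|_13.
d_13(9, -54916) = 1/2197

Step 1 — x − y = 9 − (-54916) = 54925. Step 2 — v_13(54925) = 3 (factor: 54925 = (13^3 · 25); the sign does not affect v_p). Step 3 — |x − y|_13 = 13^{-3} = 1/2197.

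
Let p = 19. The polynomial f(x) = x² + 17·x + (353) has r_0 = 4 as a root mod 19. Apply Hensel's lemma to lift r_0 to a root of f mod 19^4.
r_3 = 44274 (mod 130321)

Hensel: r_{i+1} = r_i − f(r_i)·(f′(r_i))^{-1} mod 19^{i+2}, f′(x) = 2x + 17. Iterate:
  r_0 = 4 (mod 19)
  r_1 = 232 (mod 361)
  r_2 = 3120 (mod 6859)
  r_3 = 44274 (mod 130321)
Final: r = 44274 satisfies f(r) ≡ 0 mod 19^4.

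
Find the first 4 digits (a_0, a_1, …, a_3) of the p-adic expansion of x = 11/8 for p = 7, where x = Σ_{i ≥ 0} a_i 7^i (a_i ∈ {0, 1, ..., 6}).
(a_0, …, a_3) = (4, 4, 2, 4)

v_7(11/8) = 0 (numerator and denominator both coprime to 7), so x ∈ ℤ_7^×. Compute digits iteratively via a_i = x_i mod 7, x_{i+1} = (x_i − a_i)/7, with x_0 = x:
  x_0 = 11/8;  a_0 = 4;  x_1 = (x_0 − 4)/7 = -3/8
  x_1 = -3/8;  a_1 = 4;  x_2 = (x_1 − 4)/7 = -5/8
  x_2 = -5/8;  a_2 = 2;  x_3 = (x_2 − 2)/7 = -3/8
  x_3 = -3/8;  a_3 = 4;  x_4 = (x_3 − 4)/7 = -5/8
Digits: (4, 4, 2, 4).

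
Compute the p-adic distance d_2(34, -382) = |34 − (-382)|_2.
d_2(34, -382) = 1/32

Step 1 — x − y = 34 − (-382) = 416. Step 2 — v_2(416) = 5 (factor: 416 = (2^5 · 13); the sign does not affect v_p). Step 3 — |x − y|_2 = 2^{-5} = 1/32.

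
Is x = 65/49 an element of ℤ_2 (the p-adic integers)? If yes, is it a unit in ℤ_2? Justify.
x ∈ ℤ_2^× (unit); v_2(x) = 0

ℤ_2 = {x ∈ ℚ_2 : v_2(x) ≥ 0} and ℤ_2^× = {x ∈ ℤ_2 : v_2(x) = 0}. Here v_2(65/49) = v_2(num) − v_2(den) = 0; compare against these criteria.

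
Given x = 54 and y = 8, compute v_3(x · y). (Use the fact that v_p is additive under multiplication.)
v_3(432) = 3

v_p(x) = 3 (factor: 54 = 3^3 · 2); v_p(y) = 0 (factor: 8 = 3^0 · 8). Additivity: v_p(xy) = v_p(x) + v_p(y) = 3 + 0 = 3. (Direct check: xy = 432 = 3^3 · (16).)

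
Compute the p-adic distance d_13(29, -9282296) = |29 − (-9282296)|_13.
d_13(29, -9282296) = 1/371293

Step 1 — x − y = 29 − (-9282296) = 9282325. Step 2 — v_13(9282325) = 5 (factor: 9282325 = (13^5 · 25); the sign does not affect v_p). Step 3 — |x − y|_13 = 13^{-5} = 1/371293.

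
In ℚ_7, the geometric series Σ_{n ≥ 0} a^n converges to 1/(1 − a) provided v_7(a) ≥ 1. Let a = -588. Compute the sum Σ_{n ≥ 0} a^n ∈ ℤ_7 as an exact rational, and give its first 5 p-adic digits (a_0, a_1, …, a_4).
Σ a^n = 1/(1 − a) = 1/589;  first 5 digits = (1, 0, 2, 5, 3)

v_7(a) = 2 ≥ 1, so the series converges in ℤ_7 to 1/(1 − a) = 1/(1 − (-588)) = 1/589. Expand this rational in ℤ_7: compute digits iteratively via d_i = x_i mod 7, x_{i+1} = (x_i − d_i)/7. The first 5 digits are (1, 0, 2, 5, 3).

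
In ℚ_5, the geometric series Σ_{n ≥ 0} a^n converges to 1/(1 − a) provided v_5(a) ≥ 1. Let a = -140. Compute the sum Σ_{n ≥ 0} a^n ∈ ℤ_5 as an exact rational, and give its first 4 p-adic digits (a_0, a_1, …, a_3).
Σ a^n = 1/(1 − a) = 1/141;  first 4 digits = (1, 2, 3, 3)

v_5(a) = 1 ≥ 1, so the series converges in ℤ_5 to 1/(1 − a) = 1/(1 − (-140)) = 1/141. Expand this rational in ℤ_5: compute digits iteratively via d_i = x_i mod 5, x_{i+1} = (x_i − d_i)/5. The first 4 digits are (1, 2, 3, 3).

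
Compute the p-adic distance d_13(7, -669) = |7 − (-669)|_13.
d_13(7, -669) = 1/169

Step 1 — x − y = 7 − (-669) = 676. Step 2 — v_13(676) = 2 (factor: 676 = (13^2 · 4); the sign does not affect v_p). Step 3 — |x − y|_13 = 13^{-2} = 1/169.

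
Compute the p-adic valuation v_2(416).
v_2(416) = 5

v_2(n) is the largest exponent k such that 2^k divides n. Factor out: 416 = 2^5 · 13. (Sign doesn't affect v_p.) So v_2(416) = 5.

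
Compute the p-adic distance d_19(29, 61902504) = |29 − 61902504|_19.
d_19(29, 61902504) = 1/2476099

Step 1 — x − y = 29 − 61902504 = -61902475. Step 2 — v_19(-61902475) = 5 (factor: -61902475 = −(19^5 · 25); the sign does not affect v_p). Step 3 — |x − y|_19 = 19^{-5} = 1/2476099.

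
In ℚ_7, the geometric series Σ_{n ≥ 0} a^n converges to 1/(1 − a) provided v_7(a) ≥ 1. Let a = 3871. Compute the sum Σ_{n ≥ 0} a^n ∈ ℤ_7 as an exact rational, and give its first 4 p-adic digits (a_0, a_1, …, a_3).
Σ a^n = 1/(1 − a) = -1/3870;  first 4 digits = (1, 0, 2, 4)

v_7(a) = 2 ≥ 1, so the series converges in ℤ_7 to 1/(1 − a) = 1/(1 − 3871) = -1/3870. Expand this rational in ℤ_7: compute digits iteratively via d_i = x_i mod 7, x_{i+1} = (x_i − d_i)/7. The first 4 digits are (1, 0, 2, 4).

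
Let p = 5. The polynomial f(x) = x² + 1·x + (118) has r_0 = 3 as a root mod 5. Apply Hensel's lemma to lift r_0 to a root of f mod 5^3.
r_2 = 113 (mod 125)

Hensel: r_{i+1} = r_i − f(r_i)·(f′(r_i))^{-1} mod 5^{i+2}, f′(x) = 2x + 1. Iterate:
  r_0 = 3 (mod 5)
  r_1 = 13 (mod 25)
  r_2 = 113 (mod 125)
Final: r = 113 satisfies f(r) ≡ 0 mod 5^3.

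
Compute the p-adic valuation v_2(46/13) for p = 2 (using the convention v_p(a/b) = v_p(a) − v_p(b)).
v_2(46/13) = 1

Factor powers of 2 from the numerator and denominator of the reduced fraction: 46 = 2^1 · 23 and 13 = 2^0 · 13. Apply v_p(a/b) = v_p(a) − v_p(b): v_2(46/13) = 1 − 0 = 1.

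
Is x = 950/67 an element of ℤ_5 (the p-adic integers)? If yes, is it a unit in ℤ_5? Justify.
x ∈ ℤ_5 but not a unit; v_5(x) = 2 > 0

ℤ_5 = {x ∈ ℚ_5 : v_5(x) ≥ 0} and ℤ_5^× = {x ∈ ℤ_5 : v_5(x) = 0}. Here v_5(950/67) = v_5(num) − v_5(den) = 2; compare against these criteria.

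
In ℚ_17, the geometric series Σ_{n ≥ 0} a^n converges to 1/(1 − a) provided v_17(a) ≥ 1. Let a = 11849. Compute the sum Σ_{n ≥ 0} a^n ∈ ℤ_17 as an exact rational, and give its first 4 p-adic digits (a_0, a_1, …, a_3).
Σ a^n = 1/(1 − a) = -1/11848;  first 4 digits = (1, 0, 7, 2)

v_17(a) = 2 ≥ 1, so the series converges in ℤ_17 to 1/(1 − a) = 1/(1 − 11849) = -1/11848. Expand this rational in ℤ_17: compute digits iteratively via d_i = x_i mod 17, x_{i+1} = (x_i − d_i)/17. The first 4 digits are (1, 0, 7, 2).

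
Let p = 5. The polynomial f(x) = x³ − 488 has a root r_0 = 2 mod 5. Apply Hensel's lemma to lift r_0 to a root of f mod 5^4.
r_3 = 492 (mod 625)

Hensel: r_{i+1} = r_i − f(r_i)/f′(r_i) mod 5^{i+2}, where f′(x) = 3x². Iterate:
  r_0 = 2 (mod 5)
  r_1 = 17 (mod 25)
  r_2 = 117 (mod 125)
  r_3 = 492 (mod 625)
Final: r = 492 with f(r) ≡ 0 mod 5^4.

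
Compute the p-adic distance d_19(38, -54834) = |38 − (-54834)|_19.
d_19(38, -54834) = 1/6859

Step 1 — x − y = 38 − (-54834) = 54872. Step 2 — v_19(54872) = 3 (factor: 54872 = (19^3 · 8); the sign does not affect v_p). Step 3 — |x − y|_19 = 19^{-3} = 1/6859.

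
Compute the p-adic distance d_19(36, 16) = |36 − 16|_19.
d_19(36, 16) = 1

Step 1 — x − y = 36 − 16 = 20. Step 2 — v_19(20) = 0 (factor: 20 = (19^0 · 20); the sign does not affect v_p). Step 3 — |x − y|_19 = 19^{0} = 1.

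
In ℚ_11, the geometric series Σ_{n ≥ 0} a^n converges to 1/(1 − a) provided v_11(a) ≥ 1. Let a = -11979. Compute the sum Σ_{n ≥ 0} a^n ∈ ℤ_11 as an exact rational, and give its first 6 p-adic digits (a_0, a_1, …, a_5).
Σ a^n = 1/(1 − a) = 1/11980;  first 6 digits = (1, 0, 0, 2, 10, 10)

v_11(a) = 3 ≥ 1, so the series converges in ℤ_11 to 1/(1 − a) = 1/(1 − (-11979)) = 1/11980. Expand this rational in ℤ_11: compute digits iteratively via d_i = x_i mod 11, x_{i+1} = (x_i − d_i)/11. The first 6 digits are (1, 0, 0, 2, 10, 10).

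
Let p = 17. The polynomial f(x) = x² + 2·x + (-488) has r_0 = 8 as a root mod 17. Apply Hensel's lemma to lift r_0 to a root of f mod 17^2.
r_1 = 127 (mod 289)

Hensel: r_{i+1} = r_i − f(r_i)·(f′(r_i))^{-1} mod 17^{i+2}, f′(x) = 2x + 2. Iterate:
  r_0 = 8 (mod 17)
  r_1 = 127 (mod 289)
Final: r = 127 satisfies f(r) ≡ 0 mod 17^2.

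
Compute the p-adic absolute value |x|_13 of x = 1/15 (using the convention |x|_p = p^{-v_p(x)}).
|1/15|_13 = 1

Step 1 — compute v_13(x) by factoring powers of 13 out of the numerator and denominator: v_13(1/15) = 0. Step 2 — apply |x|_p = p^{-v_p(x)} = 13^{0} = 1.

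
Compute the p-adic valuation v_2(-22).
v_2(-22) = 1

v_2(n) is the largest exponent k such that 2^k divides n. Factor out: -22 = -2^1 · 11. (Sign doesn't affect v_p.) So v_2(-22) = 1.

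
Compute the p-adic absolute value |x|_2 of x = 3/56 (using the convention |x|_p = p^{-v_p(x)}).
|3/56|_2 = 8

Step 1 — compute v_2(x) by factoring powers of 2 out of the numerator and denominator: v_2(3/56) = -3. Step 2 — apply |x|_p = p^{-v_p(x)} = 2^{3} = 8.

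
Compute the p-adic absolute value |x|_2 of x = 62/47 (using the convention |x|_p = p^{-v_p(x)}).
|62/47|_2 = 1/2

Step 1 — compute v_2(x) by factoring powers of 2 out of the numerator and denominator: v_2(62/47) = 1. Step 2 — apply |x|_p = p^{-v_p(x)} = 2^{-1} = 1/2.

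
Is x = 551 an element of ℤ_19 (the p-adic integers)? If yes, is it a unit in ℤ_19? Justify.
x ∈ ℤ_19 but not a unit; v_19(x) = 1 > 0

ℤ_19 = {x ∈ ℚ_19 : v_19(x) ≥ 0} and ℤ_19^× = {x ∈ ℤ_19 : v_19(x) = 0}. Here v_19(551) = v_19(num) − v_19(den) = 1; compare against these criteria.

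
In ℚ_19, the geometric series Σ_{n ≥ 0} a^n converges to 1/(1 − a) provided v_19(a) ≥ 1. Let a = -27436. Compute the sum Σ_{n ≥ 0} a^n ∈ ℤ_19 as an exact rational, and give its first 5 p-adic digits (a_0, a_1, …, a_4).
Σ a^n = 1/(1 − a) = 1/27437;  first 5 digits = (1, 0, 0, 15, 18)

v_19(a) = 3 ≥ 1, so the series converges in ℤ_19 to 1/(1 − a) = 1/(1 − (-27436)) = 1/27437. Expand this rational in ℤ_19: compute digits iteratively via d_i = x_i mod 19, x_{i+1} = (x_i − d_i)/19. The first 5 digits are (1, 0, 0, 15, 18).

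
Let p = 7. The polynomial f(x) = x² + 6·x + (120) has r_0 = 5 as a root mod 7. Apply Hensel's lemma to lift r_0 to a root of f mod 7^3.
r_2 = 89 (mod 343)

Hensel: r_{i+1} = r_i − f(r_i)·(f′(r_i))^{-1} mod 7^{i+2}, f′(x) = 2x + 6. Iterate:
  r_0 = 5 (mod 7)
  r_1 = 40 (mod 49)
  r_2 = 89 (mod 343)
Final: r = 89 satisfies f(r) ≡ 0 mod 7^3.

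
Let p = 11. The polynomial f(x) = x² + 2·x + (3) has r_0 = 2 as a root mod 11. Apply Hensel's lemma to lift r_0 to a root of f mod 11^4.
r_3 = 1916 (mod 14641)

Hensel: r_{i+1} = r_i − f(r_i)·(f′(r_i))^{-1} mod 11^{i+2}, f′(x) = 2x + 2. Iterate:
  r_0 = 2 (mod 11)
  r_1 = 101 (mod 121)
  r_2 = 585 (mod 1331)
  r_3 = 1916 (mod 14641)
Final: r = 1916 satisfies f(r) ≡ 0 mod 11^4.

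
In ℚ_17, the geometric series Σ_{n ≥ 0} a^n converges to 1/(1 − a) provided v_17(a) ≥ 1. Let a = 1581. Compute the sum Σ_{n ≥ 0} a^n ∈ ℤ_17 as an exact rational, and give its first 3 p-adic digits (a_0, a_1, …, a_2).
Σ a^n = 1/(1 − a) = -1/1580;  first 3 digits = (1, 8, 1)

v_17(a) = 1 ≥ 1, so the series converges in ℤ_17 to 1/(1 − a) = 1/(1 − 1581) = -1/1580. Expand this rational in ℤ_17: compute digits iteratively via d_i = x_i mod 17, x_{i+1} = (x_i − d_i)/17. The first 3 digits are (1, 8, 1).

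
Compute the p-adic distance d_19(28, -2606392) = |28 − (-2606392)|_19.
d_19(28, -2606392) = 1/130321

Step 1 — x − y = 28 − (-2606392) = 2606420. Step 2 — v_19(2606420) = 4 (factor: 2606420 = (19^4 · 20); the sign does not affect v_p). Step 3 — |x − y|_19 = 19^{-4} = 1/130321.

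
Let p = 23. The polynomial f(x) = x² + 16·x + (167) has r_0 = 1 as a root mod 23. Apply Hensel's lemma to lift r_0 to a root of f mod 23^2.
r_1 = 461 (mod 529)

Hensel: r_{i+1} = r_i − f(r_i)·(f′(r_i))^{-1} mod 23^{i+2}, f′(x) = 2x + 16. Iterate:
  r_0 = 1 (mod 23)
  r_1 = 461 (mod 529)
Final: r = 461 satisfies f(r) ≡ 0 mod 23^2.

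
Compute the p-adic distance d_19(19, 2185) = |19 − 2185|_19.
d_19(19, 2185) = 1/361

Step 1 — x − y = 19 − 2185 = -2166. Step 2 — v_19(-2166) = 2 (factor: -2166 = −(19^2 · 6); the sign does not affect v_p). Step 3 — |x − y|_19 = 19^{-2} = 1/361.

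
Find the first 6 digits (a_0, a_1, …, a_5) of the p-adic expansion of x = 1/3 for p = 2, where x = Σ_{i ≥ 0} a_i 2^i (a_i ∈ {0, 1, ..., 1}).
(a_0, …, a_5) = (1, 1, 0, 1, 0, 1)

v_2(1/3) = 0 (numerator and denominator both coprime to 2), so x ∈ ℤ_2^×. Compute digits iteratively via a_i = x_i mod 2, x_{i+1} = (x_i − a_i)/2, with x_0 = x:
  x_0 = 1/3;  a_0 = 1;  x_1 = (x_0 − 1)/2 = -1/3
  x_1 = -1/3;  a_1 = 1;  x_2 = (x_1 − 1)/2 = -2/3
  x_2 = -2/3;  a_2 = 0;  x_3 = (x_2 − 0)/2 = -1/3
  x_3 = -1/3;  a_3 = 1;  x_4 = (x_3 − 1)/2 = -2/3
  x_4 = -2/3;  a_4 = 0;  x_5 = (x_4 − 0)/2 = -1/3
  x_5 = -1/3;  a_5 = 1;  x_6 = (x_5 − 1)/2 = -2/3
Digits: (1, 1, 0, 1, 0, 1).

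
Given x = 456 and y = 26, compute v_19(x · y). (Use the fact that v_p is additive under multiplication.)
v_19(11856) = 1

v_p(x) = 1 (factor: 456 = 19^1 · 24); v_p(y) = 0 (factor: 26 = 19^0 · 26). Additivity: v_p(xy) = v_p(x) + v_p(y) = 1 + 0 = 1. (Direct check: xy = 11856 = 19^1 · (624).)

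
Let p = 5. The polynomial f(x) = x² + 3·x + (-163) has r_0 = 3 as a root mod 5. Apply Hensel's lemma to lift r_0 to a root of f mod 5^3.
r_2 = 58 (mod 125)

Hensel: r_{i+1} = r_i − f(r_i)·(f′(r_i))^{-1} mod 5^{i+2}, f′(x) = 2x + 3. Iterate:
  r_0 = 3 (mod 5)
  r_1 = 8 (mod 25)
  r_2 = 58 (mod 125)
Final: r = 58 satisfies f(r) ≡ 0 mod 5^3.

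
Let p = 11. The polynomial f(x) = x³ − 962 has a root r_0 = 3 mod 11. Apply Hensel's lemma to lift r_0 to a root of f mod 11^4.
r_3 = 13621 (mod 14641)

Hensel: r_{i+1} = r_i − f(r_i)/f′(r_i) mod 11^{i+2}, where f′(x) = 3x². Iterate:
  r_0 = 3 (mod 11)
  r_1 = 69 (mod 121)
  r_2 = 311 (mod 1331)
  r_3 = 13621 (mod 14641)
Final: r = 13621 with f(r) ≡ 0 mod 11^4.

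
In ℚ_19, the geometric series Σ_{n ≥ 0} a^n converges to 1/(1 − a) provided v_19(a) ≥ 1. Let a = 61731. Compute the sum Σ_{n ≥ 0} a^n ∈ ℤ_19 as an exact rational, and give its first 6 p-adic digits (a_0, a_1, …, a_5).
Σ a^n = 1/(1 − a) = -1/61730;  first 6 digits = (1, 0, 0, 9, 0, 0)

v_19(a) = 3 ≥ 1, so the series converges in ℤ_19 to 1/(1 − a) = 1/(1 − 61731) = -1/61730. Expand this rational in ℤ_19: compute digits iteratively via d_i = x_i mod 19, x_{i+1} = (x_i − d_i)/19. The first 6 digits are (1, 0, 0, 9, 0, 0).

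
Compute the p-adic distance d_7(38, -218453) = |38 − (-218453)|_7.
d_7(38, -218453) = 1/16807

Step 1 — x − y = 38 − (-218453) = 218491. Step 2 — v_7(218491) = 5 (factor: 218491 = (7^5 · 13); the sign does not affect v_p). Step 3 — |x − y|_7 = 7^{-5} = 1/16807.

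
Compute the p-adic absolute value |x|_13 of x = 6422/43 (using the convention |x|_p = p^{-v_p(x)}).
|6422/43|_13 = 1/169

Step 1 — compute v_13(x) by factoring powers of 13 out of the numerator and denominator: v_13(6422/43) = 2. Step 2 — apply |x|_p = p^{-v_p(x)} = 13^{-2} = 1/169.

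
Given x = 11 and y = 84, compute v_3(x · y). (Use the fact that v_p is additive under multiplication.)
v_3(924) = 1

v_p(x) = 0 (factor: 11 = 3^0 · 11); v_p(y) = 1 (factor: 84 = 3^1 · 28). Additivity: v_p(xy) = v_p(x) + v_p(y) = 0 + 1 = 1. (Direct check: xy = 924 = 3^1 · (308).)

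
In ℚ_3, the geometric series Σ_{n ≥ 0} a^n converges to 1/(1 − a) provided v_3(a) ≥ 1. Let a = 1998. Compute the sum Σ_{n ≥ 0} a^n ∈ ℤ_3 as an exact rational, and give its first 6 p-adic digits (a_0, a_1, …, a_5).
Σ a^n = 1/(1 − a) = -1/1997;  first 6 digits = (1, 0, 0, 2, 0, 2)

v_3(a) = 3 ≥ 1, so the series converges in ℤ_3 to 1/(1 − a) = 1/(1 − 1998) = -1/1997. Expand this rational in ℤ_3: compute digits iteratively via d_i = x_i mod 3, x_{i+1} = (x_i − d_i)/3. The first 6 digits are (1, 0, 0, 2, 0, 2).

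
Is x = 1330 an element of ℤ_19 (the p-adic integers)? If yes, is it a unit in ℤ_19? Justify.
x ∈ ℤ_19 but not a unit; v_19(x) = 1 > 0

ℤ_19 = {x ∈ ℚ_19 : v_19(x) ≥ 0} and ℤ_19^× = {x ∈ ℤ_19 : v_19(x) = 0}. Here v_19(1330) = v_19(num) − v_19(den) = 1; compare against these criteria.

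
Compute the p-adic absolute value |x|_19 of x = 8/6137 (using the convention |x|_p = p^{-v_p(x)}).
|8/6137|_19 = 361

Step 1 — compute v_19(x) by factoring powers of 19 out of the numerator and denominator: v_19(8/6137) = -2. Step 2 — apply |x|_p = p^{-v_p(x)} = 19^{2} = 361.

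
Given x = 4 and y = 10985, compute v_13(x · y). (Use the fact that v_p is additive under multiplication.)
v_13(43940) = 3

v_p(x) = 0 (factor: 4 = 13^0 · 4); v_p(y) = 3 (factor: 10985 = 13^3 · 5). Additivity: v_p(xy) = v_p(x) + v_p(y) = 0 + 3 = 3. (Direct check: xy = 43940 = 13^3 · (20).)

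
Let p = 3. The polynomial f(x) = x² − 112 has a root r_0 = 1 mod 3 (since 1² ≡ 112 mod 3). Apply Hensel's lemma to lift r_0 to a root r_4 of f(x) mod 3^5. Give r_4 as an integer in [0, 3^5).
r_4 = 214 (mod 243)

Hensel's recurrence: r_{i+1} = r_i − f(r_i)·(f′(r_i))^{-1} mod 3^{i+2}, with f′(x) = 2x. Iterate:
  r_0 = 1 (mod 3)
  r_1 = 7 (mod 9)
  r_2 = 25 (mod 27)
  r_3 = 52 (mod 81)
  r_4 = 214 (mod 243)
Final: r_4 = 214, and one checks f(r_4) ≡ 0 mod 3^5.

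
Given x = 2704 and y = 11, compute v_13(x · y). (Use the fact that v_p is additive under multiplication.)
v_13(29744) = 2

v_p(x) = 2 (factor: 2704 = 13^2 · 16); v_p(y) = 0 (factor: 11 = 13^0 · 11). Additivity: v_p(xy) = v_p(x) + v_p(y) = 2 + 0 = 2. (Direct check: xy = 29744 = 13^2 · (176).)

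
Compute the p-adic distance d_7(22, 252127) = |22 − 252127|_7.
d_7(22, 252127) = 1/16807

Step 1 — x − y = 22 − 252127 = -252105. Step 2 — v_7(-252105) = 5 (factor: -252105 = −(7^5 · 15); the sign does not affect v_p). Step 3 — |x − y|_7 = 7^{-5} = 1/16807.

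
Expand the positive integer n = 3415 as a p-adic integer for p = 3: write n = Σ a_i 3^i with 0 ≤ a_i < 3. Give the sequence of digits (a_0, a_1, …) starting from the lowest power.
(a_0, a_1, …) = (1, 1, 1, 0, 0, 2, 1, 1)

Repeated division by 3 gives the digits low-to-high: 3415 = 1 + 1·3^1 + 1·3^2 + 2·3^5 + 1·3^6 + 1·3^7. Digit sequence: (1, 1, 1, 0, 0, 2, 1, 1).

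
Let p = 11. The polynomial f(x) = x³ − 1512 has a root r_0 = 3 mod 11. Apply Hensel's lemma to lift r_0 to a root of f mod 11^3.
r_2 = 1268 (mod 1331)

Hensel: r_{i+1} = r_i − f(r_i)/f′(r_i) mod 11^{i+2}, where f′(x) = 3x². Iterate:
  r_0 = 3 (mod 11)
  r_1 = 58 (mod 121)
  r_2 = 1268 (mod 1331)
Final: r = 1268 with f(r) ≡ 0 mod 11^3.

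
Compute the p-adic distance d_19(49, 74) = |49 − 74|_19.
d_19(49, 74) = 1

Step 1 — x − y = 49 − 74 = -25. Step 2 — v_19(-25) = 0 (factor: -25 = −(19^0 · 25); the sign does not affect v_p). Step 3 — |x − y|_19 = 19^{0} = 1.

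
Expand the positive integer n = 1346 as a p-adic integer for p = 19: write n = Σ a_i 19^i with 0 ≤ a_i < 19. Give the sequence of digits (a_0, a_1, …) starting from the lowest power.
(a_0, a_1, …) = (16, 13, 3)

Repeated division by 19 gives the digits low-to-high: 1346 = 16 + 13·19^1 + 3·19^2. Digit sequence: (16, 13, 3).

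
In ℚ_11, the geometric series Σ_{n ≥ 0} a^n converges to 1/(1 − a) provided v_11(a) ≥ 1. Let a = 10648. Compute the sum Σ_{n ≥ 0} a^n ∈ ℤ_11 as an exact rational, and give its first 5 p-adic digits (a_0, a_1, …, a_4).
Σ a^n = 1/(1 − a) = -1/10647;  first 5 digits = (1, 0, 0, 8, 0)

v_11(a) = 3 ≥ 1, so the series converges in ℤ_11 to 1/(1 − a) = 1/(1 − 10648) = -1/10647. Expand this rational in ℤ_11: compute digits iteratively via d_i = x_i mod 11, x_{i+1} = (x_i − d_i)/11. The first 5 digits are (1, 0, 0, 8, 0).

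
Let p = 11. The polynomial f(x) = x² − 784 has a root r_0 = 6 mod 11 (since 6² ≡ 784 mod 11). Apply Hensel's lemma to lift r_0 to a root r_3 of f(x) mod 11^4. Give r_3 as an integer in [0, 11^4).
r_3 = 28 (mod 14641)

Hensel's recurrence: r_{i+1} = r_i − f(r_i)·(f′(r_i))^{-1} mod 11^{i+2}, with f′(x) = 2x. Iterate:
  r_0 = 6 (mod 11)
  r_1 = 28 (mod 121)
  r_2 = 28 (mod 1331)
  r_3 = 28 (mod 14641)
Final: r_3 = 28, and one checks f(r_3) ≡ 0 mod 11^4.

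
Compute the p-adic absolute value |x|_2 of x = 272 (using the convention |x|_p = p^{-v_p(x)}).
|272|_2 = 1/16

Step 1 — compute v_2(x) by factoring powers of 2 out of the numerator and denominator: v_2(272) = 4. Step 2 — apply |x|_p = p^{-v_p(x)} = 2^{-4} = 1/16.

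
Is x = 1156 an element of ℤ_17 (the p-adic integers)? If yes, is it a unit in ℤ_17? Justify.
x ∈ ℤ_17 but not a unit; v_17(x) = 2 > 0

ℤ_17 = {x ∈ ℚ_17 : v_17(x) ≥ 0} and ℤ_17^× = {x ∈ ℤ_17 : v_17(x) = 0}. Here v_17(1156) = v_17(num) − v_17(den) = 2; compare against these criteria.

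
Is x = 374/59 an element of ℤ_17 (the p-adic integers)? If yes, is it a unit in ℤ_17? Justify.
x ∈ ℤ_17 but not a unit; v_17(x) = 1 > 0

ℤ_17 = {x ∈ ℚ_17 : v_17(x) ≥ 0} and ℤ_17^× = {x ∈ ℤ_17 : v_17(x) = 0}. Here v_17(374/59) = v_17(num) − v_17(den) = 1; compare against these criteria.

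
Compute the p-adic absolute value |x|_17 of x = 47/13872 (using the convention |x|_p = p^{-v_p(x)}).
|47/13872|_17 = 289

Step 1 — compute v_17(x) by factoring powers of 17 out of the numerator and denominator: v_17(47/13872) = -2. Step 2 — apply |x|_p = p^{-v_p(x)} = 17^{2} = 289.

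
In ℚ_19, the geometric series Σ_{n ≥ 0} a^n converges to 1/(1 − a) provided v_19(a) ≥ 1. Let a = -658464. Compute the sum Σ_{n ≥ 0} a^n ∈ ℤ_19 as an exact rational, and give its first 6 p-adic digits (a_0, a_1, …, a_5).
Σ a^n = 1/(1 − a) = 1/658465;  first 6 digits = (1, 0, 0, 18, 13, 18)

v_19(a) = 3 ≥ 1, so the series converges in ℤ_19 to 1/(1 − a) = 1/(1 − (-658464)) = 1/658465. Expand this rational in ℤ_19: compute digits iteratively via d_i = x_i mod 19, x_{i+1} = (x_i − d_i)/19. The first 6 digits are (1, 0, 0, 18, 13, 18).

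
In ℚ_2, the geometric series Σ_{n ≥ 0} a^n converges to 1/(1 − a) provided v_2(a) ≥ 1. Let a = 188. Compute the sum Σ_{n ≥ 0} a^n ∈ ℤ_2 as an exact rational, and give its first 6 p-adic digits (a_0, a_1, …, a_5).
Σ a^n = 1/(1 − a) = -1/187;  first 6 digits = (1, 0, 1, 1, 0, 0)

v_2(a) = 2 ≥ 1, so the series converges in ℤ_2 to 1/(1 − a) = 1/(1 − 188) = -1/187. Expand this rational in ℤ_2: compute digits iteratively via d_i = x_i mod 2, x_{i+1} = (x_i − d_i)/2. The first 6 digits are (1, 0, 1, 1, 0, 0).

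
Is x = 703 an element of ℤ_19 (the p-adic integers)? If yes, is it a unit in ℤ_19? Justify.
x ∈ ℤ_19 but not a unit; v_19(x) = 1 > 0

ℤ_19 = {x ∈ ℚ_19 : v_19(x) ≥ 0} and ℤ_19^× = {x ∈ ℤ_19 : v_19(x) = 0}. Here v_19(703) = v_19(num) − v_19(den) = 1; compare against these criteria.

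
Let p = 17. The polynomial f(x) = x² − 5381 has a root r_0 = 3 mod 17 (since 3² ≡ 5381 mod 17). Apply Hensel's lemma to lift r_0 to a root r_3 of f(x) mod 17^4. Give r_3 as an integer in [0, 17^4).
r_3 = 23055 (mod 83521)

Hensel's recurrence: r_{i+1} = r_i − f(r_i)·(f′(r_i))^{-1} mod 17^{i+2}, with f′(x) = 2x. Iterate:
  r_0 = 3 (mod 17)
  r_1 = 224 (mod 289)
  r_2 = 3403 (mod 4913)
  r_3 = 23055 (mod 83521)
Final: r_3 = 23055, and one checks f(r_3) ≡ 0 mod 17^4.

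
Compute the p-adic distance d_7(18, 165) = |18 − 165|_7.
d_7(18, 165) = 1/49

Step 1 — x − y = 18 − 165 = -147. Step 2 — v_7(-147) = 2 (factor: -147 = −(7^2 · 3); the sign does not affect v_p). Step 3 — |x − y|_7 = 7^{-2} = 1/49.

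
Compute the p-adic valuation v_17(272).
v_17(272) = 1

v_17(n) is the largest exponent k such that 17^k divides n. Factor out: 272 = 17^1 · 16. (Sign doesn't affect v_p.) So v_17(272) = 1.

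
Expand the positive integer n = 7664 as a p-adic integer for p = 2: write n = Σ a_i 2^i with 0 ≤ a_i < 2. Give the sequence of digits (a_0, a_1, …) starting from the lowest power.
(a_0, a_1, …) = (0, 0, 0, 0, 1, 1, 1, 1, 1, 0, 1, 1, 1)

Repeated division by 2 gives the digits low-to-high: 7664 = 1·2^4 + 1·2^5 + 1·2^6 + 1·2^7 + 1·2^8 + 1·2^10 + 1·2^11 + 1·2^12. Digit sequence: (0, 0, 0, 0, 1, 1, 1, 1, 1, 0, 1, 1, 1).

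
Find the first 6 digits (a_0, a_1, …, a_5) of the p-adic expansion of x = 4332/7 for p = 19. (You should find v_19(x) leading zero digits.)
(a_0, …, a_5) = (0, 0, 18, 10, 13, 2)

v_19(4332/7) = 2, so a_0 = ... = a_1 = 0. Factor out: x = 19^2 · u with u = 12/7 a unit in ℤ_19. Expand u iteratively via a_{v+i} = u_i mod 19, u_{i+1} = (u_i − a_{v+i})/19:
  u_0 = 12/7;  a_2 = 18;  u_1 = (u_0 − 18)/19 = -6/7
  u_1 = -6/7;  a_3 = 10;  u_2 = (u_1 − 10)/19 = -4/7
  u_2 = -4/7;  a_4 = 13;  u_3 = (u_2 − 13)/19 = -5/7
  u_3 = -5/7;  a_5 = 2;  u_4 = (u_3 − 2)/19 = -1/7
Digits: (0, 0, 18, 10, 13, 2).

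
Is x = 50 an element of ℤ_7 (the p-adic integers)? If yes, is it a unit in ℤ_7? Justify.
x ∈ ℤ_7^× (unit); v_7(x) = 0

ℤ_7 = {x ∈ ℚ_7 : v_7(x) ≥ 0} and ℤ_7^× = {x ∈ ℤ_7 : v_7(x) = 0}. Here v_7(50) = v_7(num) − v_7(den) = 0; compare against these criteria.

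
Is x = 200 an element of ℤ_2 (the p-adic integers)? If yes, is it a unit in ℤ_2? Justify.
x ∈ ℤ_2 but not a unit; v_2(x) = 3 > 0

ℤ_2 = {x ∈ ℚ_2 : v_2(x) ≥ 0} and ℤ_2^× = {x ∈ ℤ_2 : v_2(x) = 0}. Here v_2(200) = v_2(num) − v_2(den) = 3; compare against these criteria.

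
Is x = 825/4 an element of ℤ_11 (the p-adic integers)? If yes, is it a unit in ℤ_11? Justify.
x ∈ ℤ_11 but not a unit; v_11(x) = 1 > 0

ℤ_11 = {x ∈ ℚ_11 : v_11(x) ≥ 0} and ℤ_11^× = {x ∈ ℤ_11 : v_11(x) = 0}. Here v_11(825/4) = v_11(num) − v_11(den) = 1; compare against these criteria.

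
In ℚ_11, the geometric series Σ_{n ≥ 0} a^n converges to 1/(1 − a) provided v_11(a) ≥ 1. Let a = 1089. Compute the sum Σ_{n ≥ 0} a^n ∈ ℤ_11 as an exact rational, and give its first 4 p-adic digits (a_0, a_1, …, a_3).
Σ a^n = 1/(1 − a) = -1/1088;  first 4 digits = (1, 0, 9, 0)

v_11(a) = 2 ≥ 1, so the series converges in ℤ_11 to 1/(1 − a) = 1/(1 − 1089) = -1/1088. Expand this rational in ℤ_11: compute digits iteratively via d_i = x_i mod 11, x_{i+1} = (x_i − d_i)/11. The first 4 digits are (1, 0, 9, 0).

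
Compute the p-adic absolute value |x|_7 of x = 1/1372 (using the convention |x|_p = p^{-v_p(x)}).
|1/1372|_7 = 343

Step 1 — compute v_7(x) by factoring powers of 7 out of the numerator and denominator: v_7(1/1372) = -3. Step 2 — apply |x|_p = p^{-v_p(x)} = 7^{3} = 343.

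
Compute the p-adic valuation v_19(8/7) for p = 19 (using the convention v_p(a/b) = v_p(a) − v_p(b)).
v_19(8/7) = 0

Factor powers of 19 from the numerator and denominator of the reduced fraction: 8 = 19^0 · 8 and 7 = 19^0 · 7. Apply v_p(a/b) = v_p(a) − v_p(b): v_19(8/7) = 0 − 0 = 0.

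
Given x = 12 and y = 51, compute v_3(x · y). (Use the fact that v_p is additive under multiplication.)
v_3(612) = 2

v_p(x) = 1 (factor: 12 = 3^1 · 4); v_p(y) = 1 (factor: 51 = 3^1 · 17). Additivity: v_p(xy) = v_p(x) + v_p(y) = 1 + 1 = 2. (Direct check: xy = 612 = 3^2 · (68).)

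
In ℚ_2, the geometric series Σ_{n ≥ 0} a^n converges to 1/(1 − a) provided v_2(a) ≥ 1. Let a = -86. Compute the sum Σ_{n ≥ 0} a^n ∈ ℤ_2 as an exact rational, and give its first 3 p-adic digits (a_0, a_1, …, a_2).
Σ a^n = 1/(1 − a) = 1/87;  first 3 digits = (1, 1, 1)

v_2(a) = 1 ≥ 1, so the series converges in ℤ_2 to 1/(1 − a) = 1/(1 − (-86)) = 1/87. Expand this rational in ℤ_2: compute digits iteratively via d_i = x_i mod 2, x_{i+1} = (x_i − d_i)/2. The first 3 digits are (1, 1, 1).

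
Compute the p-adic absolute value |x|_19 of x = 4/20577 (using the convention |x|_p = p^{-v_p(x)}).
|4/20577|_19 = 6859

Step 1 — compute v_19(x) by factoring powers of 19 out of the numerator and denominator: v_19(4/20577) = -3. Step 2 — apply |x|_p = p^{-v_p(x)} = 19^{3} = 6859.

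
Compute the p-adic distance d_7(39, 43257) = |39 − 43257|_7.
d_7(39, 43257) = 1/2401

Step 1 — x − y = 39 − 43257 = -43218. Step 2 — v_7(-43218) = 4 (factor: -43218 = −(7^4 · 18); the sign does not affect v_p). Step 3 — |x − y|_7 = 7^{-4} = 1/2401.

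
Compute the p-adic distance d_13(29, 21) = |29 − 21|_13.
d_13(29, 21) = 1

Step 1 — x − y = 29 − 21 = 8. Step 2 — v_13(8) = 0 (factor: 8 = (13^0 · 8); the sign does not affect v_p). Step 3 — |x − y|_13 = 13^{0} = 1.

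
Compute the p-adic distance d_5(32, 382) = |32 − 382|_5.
d_5(32, 382) = 1/25

Step 1 — x − y = 32 − 382 = -350. Step 2 — v_5(-350) = 2 (factor: -350 = −(5^2 · 14); the sign does not affect v_p). Step 3 — |x − y|_5 = 5^{-2} = 1/25.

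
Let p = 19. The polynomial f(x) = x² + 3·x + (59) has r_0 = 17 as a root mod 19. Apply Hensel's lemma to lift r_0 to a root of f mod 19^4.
r_3 = 113048 (mod 130321)

Hensel: r_{i+1} = r_i − f(r_i)·(f′(r_i))^{-1} mod 19^{i+2}, f′(x) = 2x + 3. Iterate:
  r_0 = 17 (mod 19)
  r_1 = 55 (mod 361)
  r_2 = 3304 (mod 6859)
  r_3 = 113048 (mod 130321)
Final: r = 113048 satisfies f(r) ≡ 0 mod 19^4.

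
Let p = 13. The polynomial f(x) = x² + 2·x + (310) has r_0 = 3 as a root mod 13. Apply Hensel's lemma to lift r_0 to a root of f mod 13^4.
r_3 = 18658 (mod 28561)

Hensel: r_{i+1} = r_i − f(r_i)·(f′(r_i))^{-1} mod 13^{i+2}, f′(x) = 2x + 2. Iterate:
  r_0 = 3 (mod 13)
  r_1 = 68 (mod 169)
  r_2 = 1082 (mod 2197)
  r_3 = 18658 (mod 28561)
Final: r = 18658 satisfies f(r) ≡ 0 mod 13^4.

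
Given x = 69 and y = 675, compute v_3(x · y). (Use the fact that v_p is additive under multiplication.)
v_3(46575) = 4

v_p(x) = 1 (factor: 69 = 3^1 · 23); v_p(y) = 3 (factor: 675 = 3^3 · 25). Additivity: v_p(xy) = v_p(x) + v_p(y) = 1 + 3 = 4. (Direct check: xy = 46575 = 3^4 · (575).)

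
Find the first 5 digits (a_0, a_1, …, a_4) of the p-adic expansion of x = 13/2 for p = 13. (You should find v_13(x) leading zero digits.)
(a_0, …, a_4) = (0, 7, 6, 6, 6)

v_13(13/2) = 1, so a_0 = ... = a_0 = 0. Factor out: x = 13^1 · u with u = 1/2 a unit in ℤ_13. Expand u iteratively via a_{v+i} = u_i mod 13, u_{i+1} = (u_i − a_{v+i})/13:
  u_0 = 1/2;  a_1 = 7;  u_1 = (u_0 − 7)/13 = -1/2
  u_1 = -1/2;  a_2 = 6;  u_2 = (u_1 − 6)/13 = -1/2
  u_2 = -1/2;  a_3 = 6;  u_3 = (u_2 − 6)/13 = -1/2
  u_3 = -1/2;  a_4 = 6;  u_4 = (u_3 − 6)/13 = -1/2
Digits: (0, 7, 6, 6, 6).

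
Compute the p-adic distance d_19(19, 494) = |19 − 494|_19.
d_19(19, 494) = 1/19

Step 1 — x − y = 19 − 494 = -475. Step 2 — v_19(-475) = 1 (factor: -475 = −(19^1 · 25); the sign does not affect v_p). Step 3 — |x − y|_19 = 19^{-1} = 1/19.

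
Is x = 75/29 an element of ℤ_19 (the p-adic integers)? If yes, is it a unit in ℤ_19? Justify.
x ∈ ℤ_19^× (unit); v_19(x) = 0

ℤ_19 = {x ∈ ℚ_19 : v_19(x) ≥ 0} and ℤ_19^× = {x ∈ ℤ_19 : v_19(x) = 0}. Here v_19(75/29) = v_19(num) − v_19(den) = 0; compare against these criteria.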